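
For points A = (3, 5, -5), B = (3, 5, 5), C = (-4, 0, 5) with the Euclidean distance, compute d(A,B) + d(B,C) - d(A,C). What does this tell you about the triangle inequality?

d(A,B) = √(0² + 0² + 10²) = √100 = 10, d(B,C) = √(7² + 5² + 0²) = √74 ≈ 8.6023, d(A,C) = √(7² + 5² + 10²) = √174 ≈ 13.1909.
d(A,B) + d(B,C) - d(A,C) = 10 + 8.6023 - 13.1909 = 18.6023 - 13.1909 = 5.4114 (to 4 decimal places). This is ≥ 0, so the triangle inequality holds for these points.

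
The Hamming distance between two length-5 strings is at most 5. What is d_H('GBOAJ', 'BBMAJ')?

Differing positions: 1, 3. Hamming distance = 2. The maximum possible Hamming distance for length-5 strings is 5, so d_H/5 = 2/5 = 0.4.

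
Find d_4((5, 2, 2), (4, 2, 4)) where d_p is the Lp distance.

(Σ|x_i - y_i|^4)^(1/4) = (|5 - 4|^4 + |2 - 2|^4 + |2 - 4|^4)^(1/4)
= (1^4 + 0^4 + 2^4)^(1/4) = (1 + 0 + 16)^(1/4) = (17)^(1/4) ≈ 2.0305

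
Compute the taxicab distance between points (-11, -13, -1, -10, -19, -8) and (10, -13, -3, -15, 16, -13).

Σ|x_i - y_i| = |-11 - 10| + |-13 - (-13)| + |-1 - (-3)| + |-10 - (-15)| + |-19 - 16| + |-8 - (-13)| = 21 + 0 + 2 + 5 + 35 + 5 = 68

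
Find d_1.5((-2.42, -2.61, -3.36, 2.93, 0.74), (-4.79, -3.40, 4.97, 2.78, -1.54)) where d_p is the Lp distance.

(Σ|x_i - y_i|^1.5)^(1/1.5) = (|-2.42 - (-4.79)|^1.5 + |-2.61 - (-3.4)|^1.5 + |-3.36 - 4.97|^1.5 + |2.93 - 2.78|^1.5 + |0.74 - (-1.54)|^1.5)^(1/1.5)
= (2.37^1.5 + 0.79^1.5 + 8.33^1.5 + 0.15^1.5 + 2.28^1.5)^(1/1.5) ≈ (3.6486 + 0.7022 + 24.0418 + 0.0581 + 3.4427)^(1/1.5) = (31.8934)^(1/1.5) ≈ 10.057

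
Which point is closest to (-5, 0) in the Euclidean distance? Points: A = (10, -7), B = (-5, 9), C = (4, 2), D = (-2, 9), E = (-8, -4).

Distances: d(A) ≈ 16.5529, d(B) = 9, d(C) ≈ 9.2195, d(D) ≈ 9.4868, d(E) = 5. Nearest: E = (-8, -4) with distance 5.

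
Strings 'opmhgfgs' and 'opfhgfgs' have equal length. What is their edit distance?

Let D[i][j] be the edit distance between the first i characters of 'opmhgfgs' and the first j characters of 'opfhgfgs', with D[i][0] = i, D[0][j] = j, and D[i][j] = D[i-1][j-1] if the characters match, else 1 + min(D[i-1][j], D[i][j-1], D[i-1][j-1]). Filling the table (rows: prefixes of 'opmhgfgs', columns: prefixes of 'opfhgfgs'):
     ε  o  p  f  h  g  f  g  s
  ε  0  1  2  3  4  5  6  7  8
  o  1  0  1  2  3  4  5  6  7
  p  2  1  0  1  2  3  4  5  6
  m  3  2  1  1  2  3  4  5  6
  h  4  3  2  2  1  2  3  4  5
  g  5  4  3  3  2  1  2  3  4
  f  6  5  4  3  3  2  1  2  3
  g  7  6  5  4  4  3  2  1  2
  s  8  7  6  5  5  4  3  2  1
The bottom-right entry gives D[8][8] = 1, so no sequence of fewer than 1 edit works. Backtracking through the table gives one optimal edit sequence (1 edit):
  opmhgfgs → opfhgfgs (sub m→f @3)
Edit distance = 1.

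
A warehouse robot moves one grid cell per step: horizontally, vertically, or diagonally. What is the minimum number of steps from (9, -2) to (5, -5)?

max(|x_i - y_i|) = max(|9 - 5|, |-2 - (-5)|) = max(4, 3) = 4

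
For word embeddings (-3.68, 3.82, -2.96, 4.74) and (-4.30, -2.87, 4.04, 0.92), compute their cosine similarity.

With u = (-3.68, 3.82, -2.96, 4.74), v = (-4.30, -2.87, 4.04, 0.92):
u·v = (-3.68)·(-4.3) + 3.82·(-2.87) + (-2.96)·4.04 + 4.74·0.92 = 15.824 + (-10.9634) + (-11.9584) + 4.3608 = -2.737.
|u| = √((-3.68)² + 3.82² + (-2.96)² + 4.74²) = √(13.5424 + 14.5924 + 8.7616 + 22.4676) = √59.364, |v| = √((-4.3)² + (-2.87)² + 4.04² + 0.92²) = √(18.49 + 8.2369 + 16.3216 + 0.8464) = √43.8949.
cos θ = (u·v)/(|u||v|) = -2.737/(√59.364·√43.8949) ≈ -0.0536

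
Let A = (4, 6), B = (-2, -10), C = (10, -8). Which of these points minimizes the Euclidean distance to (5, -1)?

Distances: d(A) ≈ 7.0711, d(B) ≈ 11.4018, d(C) ≈ 8.6023. Nearest: A = (4, 6) with distance 7.0711.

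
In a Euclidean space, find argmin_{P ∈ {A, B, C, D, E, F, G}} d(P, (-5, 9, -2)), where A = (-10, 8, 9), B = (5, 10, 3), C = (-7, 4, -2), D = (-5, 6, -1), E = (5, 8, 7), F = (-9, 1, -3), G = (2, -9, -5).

Distances: d(A) ≈ 12.1244, d(B) ≈ 11.225, d(C) ≈ 5.3852, d(D) ≈ 3.1623, d(E) ≈ 13.4907, d(F) = 9, d(G) ≈ 19.5448. Nearest: D = (-5, 6, -1) with distance 3.1623.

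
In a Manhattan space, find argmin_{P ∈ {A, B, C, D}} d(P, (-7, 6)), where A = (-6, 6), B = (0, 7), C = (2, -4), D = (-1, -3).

Distances: d(A) = 1, d(B) = 8, d(C) = 19, d(D) = 15. Nearest: A = (-6, 6) with distance 1.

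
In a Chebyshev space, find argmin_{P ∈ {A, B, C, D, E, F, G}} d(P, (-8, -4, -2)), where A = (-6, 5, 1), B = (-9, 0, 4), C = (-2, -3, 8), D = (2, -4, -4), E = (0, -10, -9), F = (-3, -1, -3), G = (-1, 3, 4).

Distances: d(A) = 9, d(B) = 6, d(C) = 10, d(D) = 10, d(E) = 8, d(F) = 5, d(G) = 7. Nearest: F = (-3, -1, -3) with distance 5.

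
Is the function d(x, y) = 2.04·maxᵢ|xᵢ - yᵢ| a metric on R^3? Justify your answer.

Yes. The L∞ (Chebyshev) norm induces a metric on R^3, and multiplying a metric by a positive constant 2.04 > 0 preserves all four axioms: non-negativity (2.04·||x-y|| ≥ 0), identity (2.04·||x-y|| = 0 ⟺ ||x-y|| = 0 ⟺ x = y), symmetry (||x-y|| = ||y-x||), and the triangle inequality (2.04·||x-z|| ≤ 2.04·||x-y|| + 2.04·||y-z||). So d is a metric.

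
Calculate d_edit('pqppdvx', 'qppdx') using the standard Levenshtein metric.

Let D[i][j] be the edit distance between the first i characters of 'pqppdvx' and the first j characters of 'qppdx', with D[i][0] = i, D[0][j] = j, and D[i][j] = D[i-1][j-1] if the characters match, else 1 + min(D[i-1][j], D[i][j-1], D[i-1][j-1]). Filling the table (rows: prefixes of 'pqppdvx', columns: prefixes of 'qppdx'):
     ε  q  p  p  d  x
  ε  0  1  2  3  4  5
  p  1  1  1  2  3  4
  q  2  1  2  2  3  4
  p  3  2  1  2  3  4
  p  4  3  2  1  2  3
  d  5  4  3  2  1  2
  v  6  5  4  3  2  2
  x  7  6  5  4  3  2
The bottom-right entry gives D[7][5] = 2, so no sequence of fewer than 2 edits works. Backtracking through the table gives one optimal edit sequence (2 edits):
  pqppdvx → qppdvx (del p @1)
  qppdvx → qppdx (del v @5)
Edit distance = 2.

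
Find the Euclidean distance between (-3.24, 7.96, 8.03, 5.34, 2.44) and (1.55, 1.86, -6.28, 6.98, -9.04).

√(Σ(x_i - y_i)²) = √((-3.24 - 1.55)² + (7.96 - 1.86)² + (8.03 - (-6.28))² + (5.34 - 6.98)² + (2.44 - (-9.04))²)
= √((-4.79)² + 6.1² + 14.31² + (-1.64)² + 11.48²) = √(22.9441 + 37.21 + 204.7761 + 2.6896 + 131.7904) = √399.4102 ≈ 19.9852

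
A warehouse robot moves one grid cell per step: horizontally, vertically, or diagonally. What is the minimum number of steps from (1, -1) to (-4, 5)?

max(|x_i - y_i|) = max(|1 - (-4)|, |-1 - 5|) = max(5, 6) = 6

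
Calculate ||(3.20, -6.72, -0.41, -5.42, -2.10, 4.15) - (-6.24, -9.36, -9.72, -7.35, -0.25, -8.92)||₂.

√(Σ(x_i - y_i)²) = √((3.2 - (-6.24))² + (-6.72 - (-9.36))² + (-0.41 - (-9.72))² + (-5.42 - (-7.35))² + (-2.1 - (-0.25))² + (4.15 - (-8.92))²)
= √(9.44² + 2.64² + 9.31² + 1.93² + (-1.85)² + 13.07²) = √(89.1136 + 6.9696 + 86.6761 + 3.7249 + 3.4225 + 170.8249) = √360.7316 ≈ 18.9929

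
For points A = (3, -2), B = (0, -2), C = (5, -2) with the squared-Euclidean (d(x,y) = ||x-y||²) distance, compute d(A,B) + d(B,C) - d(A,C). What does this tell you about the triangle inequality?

d(A,B) = 3² + 0² = 9, d(B,C) = 5² + 0² = 25, d(A,C) = 2² + 0² = 4.
d(A,B) + d(B,C) - d(A,C) = 9 + 25 - 4 = 34 - 4 = 30. This is ≥ 0, so the triangle inequality holds for these points.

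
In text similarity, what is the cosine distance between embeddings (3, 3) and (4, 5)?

With u = (3, 3), v = (4, 5):
u·v = 3·4 + 3·5 = 12 + 15 = 27.
|u| = √(3² + 3²) = √18, |v| = √(4² + 5²) = √41, so |u||v| = √(18·41) = √738.
cos θ = (u·v)/(|u||v|) = 27/√738 ≈ 0.9939
Cosine distance = 1 - cos θ ≈ 1 - 0.9939 = 0.0061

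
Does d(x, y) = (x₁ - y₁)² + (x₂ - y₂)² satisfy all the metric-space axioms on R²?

No. The squared Euclidean distance fails the triangle inequality. Counterexample: x = (0, 0), y = (3, 3), z = (6, 6). d(x,z) = 6² + 6² = 72, but d(x,y) + d(y,z) = (3² + 3²) + (3² + 3²) = 18 + 18 = 36. Since 72 > 36, the triangle inequality is violated. (Note: √d, the ordinary Euclidean distance, IS a metric.)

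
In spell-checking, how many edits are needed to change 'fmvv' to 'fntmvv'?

Let D[i][j] be the edit distance between the first i characters of 'fmvv' and the first j characters of 'fntmvv', with D[i][0] = i, D[0][j] = j, and D[i][j] = D[i-1][j-1] if the characters match, else 1 + min(D[i-1][j], D[i][j-1], D[i-1][j-1]). Filling the table (rows: prefixes of 'fmvv', columns: prefixes of 'fntmvv'):
     ε  f  n  t  m  v  v
  ε  0  1  2  3  4  5  6
  f  1  0  1  2  3  4  5
  m  2  1  1  2  2  3  4
  v  3  2  2  2  3  2  3
  v  4  3  3  3  3  3  2
The bottom-right entry gives D[4][6] = 2, so no sequence of fewer than 2 edits works. Backtracking through the table gives one optimal edit sequence (2 edits):
  fmvv → fnmvv (ins n @2)
  fnmvv → fntmvv (ins t @3)
Edit distance = 2.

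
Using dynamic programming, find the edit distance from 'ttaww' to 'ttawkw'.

Let D[i][j] be the edit distance between the first i characters of 'ttaww' and the first j characters of 'ttawkw', with D[i][0] = i, D[0][j] = j, and D[i][j] = D[i-1][j-1] if the characters match, else 1 + min(D[i-1][j], D[i][j-1], D[i-1][j-1]). Filling the table (rows: prefixes of 'ttaww', columns: prefixes of 'ttawkw'):
     ε  t  t  a  w  k  w
  ε  0  1  2  3  4  5  6
  t  1  0  1  2  3  4  5
  t  2  1  0  1  2  3  4
  a  3  2  1  0  1  2  3
  w  4  3  2  1  0  1  2
  w  5  4  3  2  1  1  1
The bottom-right entry gives D[5][6] = 1, so no sequence of fewer than 1 edit works. Backtracking through the table gives one optimal edit sequence (1 edit):
  ttaww → ttawkw (ins k @5)
Edit distance = 1.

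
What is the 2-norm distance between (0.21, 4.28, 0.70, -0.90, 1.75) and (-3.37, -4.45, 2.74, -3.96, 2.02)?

(Σ|x_i - y_i|^2)^(1/2) = (|0.21 - (-3.37)|^2 + |4.28 - (-4.45)|^2 + |0.7 - 2.74|^2 + |-0.9 - (-3.96)|^2 + |1.75 - 2.02|^2)^(1/2)
= (3.58^2 + 8.73^2 + 2.04^2 + 3.06^2 + 0.27^2)^(1/2) = (12.8164 + 76.2129 + 4.1616 + 9.3636 + 0.0729)^(1/2) = (102.6274)^(1/2) ≈ 10.1305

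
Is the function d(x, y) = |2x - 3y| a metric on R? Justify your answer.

No. d fails symmetry: d(6, 9) = |2·6 - 3·9| = |-15| = 15, but d(9, 6) = |2·9 - 3·6| = |0| = 0. Since 15 ≠ 0, d(x,y) ≠ d(y,x) in general.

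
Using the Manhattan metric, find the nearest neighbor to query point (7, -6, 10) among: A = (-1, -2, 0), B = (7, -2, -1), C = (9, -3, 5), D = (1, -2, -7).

Distances: d(A) = 22, d(B) = 15, d(C) = 10, d(D) = 27. Nearest: C = (9, -3, 5) with distance 10.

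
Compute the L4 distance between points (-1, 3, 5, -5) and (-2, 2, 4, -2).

(Σ|x_i - y_i|^4)^(1/4) = (|-1 - (-2)|^4 + |3 - 2|^4 + |5 - 4|^4 + |-5 - (-2)|^4)^(1/4)
= (1^4 + 1^4 + 1^4 + 3^4)^(1/4) = (1 + 1 + 1 + 81)^(1/4) = (84)^(1/4) ≈ 3.0274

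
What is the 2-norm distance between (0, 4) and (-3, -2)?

(Σ|x_i - y_i|^2)^(1/2) = (|0 - (-3)|^2 + |4 - (-2)|^2)^(1/2)
= (3^2 + 6^2)^(1/2) = (9 + 36)^(1/2) = (45)^(1/2) ≈ 6.7082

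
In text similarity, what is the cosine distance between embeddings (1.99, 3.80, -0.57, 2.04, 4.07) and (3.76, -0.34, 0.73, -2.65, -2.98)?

With u = (1.99, 3.80, -0.57, 2.04, 4.07), v = (3.76, -0.34, 0.73, -2.65, -2.98):
u·v = 1.99·3.76 + 3.8·(-0.34) + (-0.57)·0.73 + 2.04·(-2.65) + 4.07·(-2.98) = 7.4824 + (-1.292) + (-0.4161) + (-5.406) + (-12.1286) = -11.7603.
|u| = √(1.99² + 3.8² + (-0.57)² + 2.04² + 4.07²) = √(3.9601 + 14.44 + 0.3249 + 4.1616 + 16.5649) = √39.4515, |v| = √(3.76² + (-0.34)² + 0.73² + (-2.65)² + (-2.98)²) = √(14.1376 + 0.1156 + 0.5329 + 7.0225 + 8.8804) = √30.689.
cos θ = (u·v)/(|u||v|) = -11.7603/(√39.4515·√30.689) ≈ -0.338
Cosine distance = 1 - cos θ ≈ 1 - (-0.338) = 1.338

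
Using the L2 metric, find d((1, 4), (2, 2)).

√(Σ(x_i - y_i)²) = √((1 - 2)² + (4 - 2)²)
= √((-1)² + 2²) = √(1 + 4) = √5 ≈ 2.2361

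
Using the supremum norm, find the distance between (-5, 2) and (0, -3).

max(|x_i - y_i|) = max(|-5 - 0|, |2 - (-3)|) = max(5, 5) = 5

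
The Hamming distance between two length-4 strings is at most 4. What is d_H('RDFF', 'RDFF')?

Differing positions: none. Hamming distance = 0. The maximum possible Hamming distance for length-4 strings is 4, so d_H/4 = 0/4 = 0.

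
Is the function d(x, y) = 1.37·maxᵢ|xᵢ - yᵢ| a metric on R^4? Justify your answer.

Yes. The L∞ (Chebyshev) norm induces a metric on R^4, and multiplying a metric by a positive constant 1.37 > 0 preserves all four axioms: non-negativity (1.37·||x-y|| ≥ 0), identity (1.37·||x-y|| = 0 ⟺ ||x-y|| = 0 ⟺ x = y), symmetry (||x-y|| = ||y-x||), and the triangle inequality (1.37·||x-z|| ≤ 1.37·||x-y|| + 1.37·||y-z||). So d is a metric.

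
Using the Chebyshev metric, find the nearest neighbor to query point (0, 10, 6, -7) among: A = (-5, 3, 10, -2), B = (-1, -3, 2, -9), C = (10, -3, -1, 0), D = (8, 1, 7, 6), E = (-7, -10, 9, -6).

Distances: d(A) = 7, d(B) = 13, d(C) = 13, d(D) = 13, d(E) = 20. Nearest: A = (-5, 3, 10, -2) with distance 7.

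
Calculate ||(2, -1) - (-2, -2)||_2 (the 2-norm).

(Σ|x_i - y_i|^2)^(1/2) = (|2 - (-2)|^2 + |-1 - (-2)|^2)^(1/2)
= (4^2 + 1^2)^(1/2) = (16 + 1)^(1/2) = (17)^(1/2) ≈ 4.1231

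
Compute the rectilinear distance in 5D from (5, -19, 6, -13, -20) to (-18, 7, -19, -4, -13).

Σ|x_i - y_i| = |5 - (-18)| + |-19 - 7| + |6 - (-19)| + |-13 - (-4)| + |-20 - (-13)| = 23 + 26 + 25 + 9 + 7 = 90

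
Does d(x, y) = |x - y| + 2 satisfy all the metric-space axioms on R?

No. d fails identity of indiscernibles (specifically d(x,x) = 0): d(-3, -3) = |-3 - (-3)| + 2 = 0 + 2 = 2 ≠ 0.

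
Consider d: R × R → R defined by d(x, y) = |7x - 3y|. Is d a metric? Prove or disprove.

No. d fails symmetry: d(3, 1) = |7·3 - 3·1| = |18| = 18, but d(1, 3) = |7·1 - 3·3| = |-2| = 2. Since 18 ≠ 2, d(x,y) ≠ d(y,x) in general.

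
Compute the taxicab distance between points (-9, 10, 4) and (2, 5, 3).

Σ|x_i - y_i| = |-9 - 2| + |10 - 5| + |4 - 3| = 11 + 5 + 1 = 17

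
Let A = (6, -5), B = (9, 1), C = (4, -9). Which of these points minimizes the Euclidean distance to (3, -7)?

Distances: d(A) ≈ 3.6056, d(B) = 10, d(C) ≈ 2.2361. Nearest: C = (4, -9) with distance 2.2361.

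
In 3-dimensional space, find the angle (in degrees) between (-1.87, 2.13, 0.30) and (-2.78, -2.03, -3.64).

With u = (-1.87, 2.13, 0.30), v = (-2.78, -2.03, -3.64):
u·v = (-1.87)·(-2.78) + 2.13·(-2.03) + 0.3·(-3.64) = 5.1986 + (-4.3239) + (-1.092) = -0.2173.
|u| = √((-1.87)² + 2.13² + 0.3²) = √(3.4969 + 4.5369 + 0.09) = √8.1238, |v| = √((-2.78)² + (-2.03)² + (-3.64)²) = √(7.7284 + 4.1209 + 13.2496) = √25.0989.
cos θ = (u·v)/(|u||v|) = -0.2173/(√8.1238·√25.0989) ≈ -0.015218
θ = arccos(-0.015218) ≈ 90.87°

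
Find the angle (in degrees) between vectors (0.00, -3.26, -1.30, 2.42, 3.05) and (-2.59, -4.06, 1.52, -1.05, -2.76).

With u = (0.00, -3.26, -1.30, 2.42, 3.05), v = (-2.59, -4.06, 1.52, -1.05, -2.76):
u·v = 0·(-2.59) + (-3.26)·(-4.06) + (-1.3)·1.52 + 2.42·(-1.05) + 3.05·(-2.76) = 0 + 13.2356 + (-1.976) + (-2.541) + (-8.418) = 0.3006.
|u| = √(0² + (-3.26)² + (-1.3)² + 2.42² + 3.05²) = √(0 + 10.6276 + 1.69 + 5.8564 + 9.3025) = √27.4765, |v| = √((-2.59)² + (-4.06)² + 1.52² + (-1.05)² + (-2.76)²) = √(6.7081 + 16.4836 + 2.3104 + 1.1025 + 7.6176) = √34.2222.
cos θ = (u·v)/(|u||v|) = 0.3006/(√27.4765·√34.2222) ≈ 0.009803
θ = arccos(0.009803) ≈ 89.44°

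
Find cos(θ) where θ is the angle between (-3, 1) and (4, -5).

With u = (-3, 1), v = (4, -5):
u·v = (-3)·4 + 1·(-5) = (-12) + (-5) = -17.
|u| = √((-3)² + 1²) = √10, |v| = √(4² + (-5)²) = √41, so |u||v| = √(10·41) = √410.
cos θ = (u·v)/(|u||v|) = -17/√410 ≈ -0.8396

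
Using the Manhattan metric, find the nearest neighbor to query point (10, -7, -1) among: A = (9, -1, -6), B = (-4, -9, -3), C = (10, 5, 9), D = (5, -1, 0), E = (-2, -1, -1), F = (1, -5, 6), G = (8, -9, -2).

Distances: d(A) = 12, d(B) = 18, d(C) = 22, d(D) = 12, d(E) = 18, d(F) = 18, d(G) = 5. Nearest: G = (8, -9, -2) with distance 5.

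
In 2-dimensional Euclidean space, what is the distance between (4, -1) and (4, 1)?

√(Σ(x_i - y_i)²) = √((4 - 4)² + (-1 - 1)²)
= √(0² + (-2)²) = √(0 + 4) = √4 = 2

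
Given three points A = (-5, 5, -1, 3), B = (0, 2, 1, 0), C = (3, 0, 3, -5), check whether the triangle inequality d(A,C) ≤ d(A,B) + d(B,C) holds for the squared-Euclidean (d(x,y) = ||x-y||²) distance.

d(A,B) = 5² + 3² + 2² + 3² = 47, d(B,C) = 3² + 2² + 2² + 5² = 42, d(A,C) = 8² + 5² + 4² + 8² = 169.
d(A,C) = 169 > 47 + 42 = 89. Triangle inequality is VIOLATED. (Squared-Euclidean is not a metric — this is a counterexample.)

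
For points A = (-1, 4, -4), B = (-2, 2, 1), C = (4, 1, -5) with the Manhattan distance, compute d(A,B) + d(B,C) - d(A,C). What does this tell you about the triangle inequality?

d(A,B) = 1 + 2 + 5 = 8, d(B,C) = 6 + 1 + 6 = 13, d(A,C) = 5 + 3 + 1 = 9.
d(A,B) + d(B,C) - d(A,C) = 8 + 13 - 9 = 21 - 9 = 12. This is ≥ 0, so the triangle inequality holds for these points.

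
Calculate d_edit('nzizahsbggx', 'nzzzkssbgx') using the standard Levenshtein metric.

Let D[i][j] be the edit distance between the first i characters of 'nzizahsbggx' and the first j characters of 'nzzzkssbgx', with D[i][0] = i, D[0][j] = j, and D[i][j] = D[i-1][j-1] if the characters match, else 1 + min(D[i-1][j], D[i][j-1], D[i-1][j-1]). Filling the table (rows: prefixes of 'nzizahsbggx', columns: prefixes of 'nzzzkssbgx'):
     ε  n  z  z  z  k  s  s  b  g  x
  ε  0  1  2  3  4  5  6  7  8  9 10
  n  1  0  1  2  3  4  5  6  7  8  9
  z  2  1  0  1  2  3  4  5  6  7  8
  i  3  2  1  1  2  3  4  5  6  7  8
  z  4  3  2  1  1  2  3  4  5  6  7
  a  5  4  3  2  2  2  3  4  5  6  7
  h  6  5  4  3  3  3  3  4  5  6  7
  s  7  6  5  4  4  4  3  3  4  5  6
  b  8  7  6  5  5  5  4  4  3  4  5
  g  9  8  7  6  6  6  5  5  4  3  4
  g 10  9  8  7  7  7  6  6  5  4  4
  x 11 10  9  8  8  8  7  7  6  5  4
The bottom-right entry gives D[11][10] = 4, so no sequence of fewer than 4 edits works. Backtracking through the table gives one optimal edit sequence (4 edits):
  nzizahsbggx → nzzzahsbggx (sub i→z @3)
  nzzzahsbggx → nzzzkhsbggx (sub a→k @5)
  nzzzkhsbggx → nzzzkssbggx (sub h→s @6)
  nzzzkssbggx → nzzzkssbgx (del g @9)
Edit distance = 4.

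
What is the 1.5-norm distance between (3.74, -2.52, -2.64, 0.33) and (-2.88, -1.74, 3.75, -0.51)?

(Σ|x_i - y_i|^1.5)^(1/1.5) = (|3.74 - (-2.88)|^1.5 + |-2.52 - (-1.74)|^1.5 + |-2.64 - 3.75|^1.5 + |0.33 - (-0.51)|^1.5)^(1/1.5)
= (6.62^1.5 + 0.78^1.5 + 6.39^1.5 + 0.84^1.5)^(1/1.5) ≈ (17.0328 + 0.6889 + 16.1529 + 0.7699)^(1/1.5) = (34.6445)^(1/1.5) ≈ 10.6273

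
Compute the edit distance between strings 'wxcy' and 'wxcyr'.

Let D[i][j] be the edit distance between the first i characters of 'wxcy' and the first j characters of 'wxcyr', with D[i][0] = i, D[0][j] = j, and D[i][j] = D[i-1][j-1] if the characters match, else 1 + min(D[i-1][j], D[i][j-1], D[i-1][j-1]). Filling the table (rows: prefixes of 'wxcy', columns: prefixes of 'wxcyr'):
     ε  w  x  c  y  r
  ε  0  1  2  3  4  5
  w  1  0  1  2  3  4
  x  2  1  0  1  2  3
  c  3  2  1  0  1  2
  y  4  3  2  1  0  1
The bottom-right entry gives D[4][5] = 1, so no sequence of fewer than 1 edit works. Backtracking through the table gives one optimal edit sequence (1 edit):
  wxcy → wxcyr (ins r @5)
Edit distance = 1.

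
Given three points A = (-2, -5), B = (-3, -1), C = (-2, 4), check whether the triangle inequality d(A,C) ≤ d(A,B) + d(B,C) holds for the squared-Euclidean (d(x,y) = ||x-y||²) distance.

d(A,B) = 1² + 4² = 17, d(B,C) = 1² + 5² = 26, d(A,C) = 0² + 9² = 81.
d(A,C) = 81 > 17 + 26 = 43. Triangle inequality is VIOLATED. (Squared-Euclidean is not a metric — this is a counterexample.)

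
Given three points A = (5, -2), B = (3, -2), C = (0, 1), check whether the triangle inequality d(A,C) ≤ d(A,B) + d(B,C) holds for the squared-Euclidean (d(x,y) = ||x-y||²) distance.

d(A,B) = 2² + 0² = 4, d(B,C) = 3² + 3² = 18, d(A,C) = 5² + 3² = 34.
d(A,C) = 34 > 4 + 18 = 22. Triangle inequality is VIOLATED. (Squared-Euclidean is not a metric — this is a counterexample.)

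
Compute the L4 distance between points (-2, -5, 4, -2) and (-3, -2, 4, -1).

(Σ|x_i - y_i|^4)^(1/4) = (|-2 - (-3)|^4 + |-5 - (-2)|^4 + |4 - 4|^4 + |-2 - (-1)|^4)^(1/4)
= (1^4 + 3^4 + 0^4 + 1^4)^(1/4) = (1 + 81 + 0 + 1)^(1/4) = (83)^(1/4) ≈ 3.0183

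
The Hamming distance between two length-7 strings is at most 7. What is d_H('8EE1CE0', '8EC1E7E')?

Differing positions: 3, 5, 6, 7. Hamming distance = 4. The maximum possible Hamming distance for length-7 strings is 7, so d_H/7 = 4/7 ≈ 0.5714.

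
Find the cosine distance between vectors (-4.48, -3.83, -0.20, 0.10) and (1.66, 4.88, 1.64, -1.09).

With u = (-4.48, -3.83, -0.20, 0.10), v = (1.66, 4.88, 1.64, -1.09):
u·v = (-4.48)·1.66 + (-3.83)·4.88 + (-0.2)·1.64 + 0.1·(-1.09) = (-7.4368) + (-18.6904) + (-0.328) + (-0.109) = -26.5642.
|u| = √((-4.48)² + (-3.83)² + (-0.2)² + 0.1²) = √(20.0704 + 14.6689 + 0.04 + 0.01) = √34.7893, |v| = √(1.66² + 4.88² + 1.64² + (-1.09)²) = √(2.7556 + 23.8144 + 2.6896 + 1.1881) = √30.4477.
cos θ = (u·v)/(|u||v|) = -26.5642/(√34.7893·√30.4477) ≈ -0.8162
Cosine distance = 1 - cos θ ≈ 1 - (-0.8162) = 1.8162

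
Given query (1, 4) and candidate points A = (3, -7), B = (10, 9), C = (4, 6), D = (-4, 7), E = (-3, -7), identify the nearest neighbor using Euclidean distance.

Distances: d(A) ≈ 11.1803, d(B) ≈ 10.2956, d(C) ≈ 3.6056, d(D) ≈ 5.831, d(E) ≈ 11.7047. Nearest: C = (4, 6) with distance 3.6056.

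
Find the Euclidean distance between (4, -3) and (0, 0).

√(Σ(x_i - y_i)²) = √((4 - 0)² + (-3 - 0)²)
= √(4² + (-3)²) = √(16 + 9) = √25 = 5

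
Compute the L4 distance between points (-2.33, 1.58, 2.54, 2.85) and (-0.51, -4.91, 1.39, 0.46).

(Σ|x_i - y_i|^4)^(1/4) = (|-2.33 - (-0.51)|^4 + |1.58 - (-4.91)|^4 + |2.54 - 1.39|^4 + |2.85 - 0.46|^4)^(1/4)
= (1.82^4 + 6.49^4 + 1.15^4 + 2.39^4)^(1/4) ≈ (10.972 + 1774.1028 + 1.749 + 32.6281)^(1/4) = (1819.4519)^(1/4) ≈ 6.5311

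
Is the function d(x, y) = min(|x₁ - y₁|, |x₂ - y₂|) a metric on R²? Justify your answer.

No. d fails identity of indiscernibles: take x = (-1, 0) and y = (-1, 6). Then d(x,y) = min(|-1 - (-1)|, |0 - 6|) = min(0, 6) = 0, yet x ≠ y.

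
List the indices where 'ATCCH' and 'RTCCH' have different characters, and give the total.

Differing positions: 1. Hamming distance = 1.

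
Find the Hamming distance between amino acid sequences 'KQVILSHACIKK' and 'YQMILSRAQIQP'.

Differing positions: 1, 3, 7, 9, 11, 12. Hamming distance = 6.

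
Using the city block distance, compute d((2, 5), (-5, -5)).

Σ|x_i - y_i| = |2 - (-5)| + |5 - (-5)| = 7 + 10 = 17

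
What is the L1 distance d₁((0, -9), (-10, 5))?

Σ|x_i - y_i| = |0 - (-10)| + |-9 - 5| = 10 + 14 = 24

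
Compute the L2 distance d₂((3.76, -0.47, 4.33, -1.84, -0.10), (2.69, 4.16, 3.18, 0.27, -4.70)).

√(Σ(x_i - y_i)²) = √((3.76 - 2.69)² + (-0.47 - 4.16)² + (4.33 - 3.18)² + (-1.84 - 0.27)² + (-0.1 - (-4.7))²)
= √(1.07² + (-4.63)² + 1.15² + (-2.11)² + 4.6²) = √(1.1449 + 21.4369 + 1.3225 + 4.4521 + 21.16) = √49.5164 ≈ 7.0368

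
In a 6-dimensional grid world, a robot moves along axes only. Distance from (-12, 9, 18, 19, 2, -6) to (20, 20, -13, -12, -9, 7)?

Σ|x_i - y_i| = |-12 - 20| + |9 - 20| + |18 - (-13)| + |19 - (-12)| + |2 - (-9)| + |-6 - 7| = 32 + 11 + 31 + 31 + 11 + 13 = 129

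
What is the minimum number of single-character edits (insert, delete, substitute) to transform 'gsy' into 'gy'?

Let D[i][j] be the edit distance between the first i characters of 'gsy' and the first j characters of 'gy', with D[i][0] = i, D[0][j] = j, and D[i][j] = D[i-1][j-1] if the characters match, else 1 + min(D[i-1][j], D[i][j-1], D[i-1][j-1]). Filling the table (rows: prefixes of 'gsy', columns: prefixes of 'gy'):
     ε  g  y
  ε  0  1  2
  g  1  0  1
  s  2  1  1
  y  3  2  1
The bottom-right entry gives D[3][2] = 1, so no sequence of fewer than 1 edit works. Backtracking through the table gives one optimal edit sequence (1 edit):
  gsy → gy (del s @2)
Edit distance = 1.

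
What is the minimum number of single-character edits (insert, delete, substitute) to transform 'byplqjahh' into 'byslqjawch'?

Let D[i][j] be the edit distance between the first i characters of 'byplqjahh' and the first j characters of 'byslqjawch', with D[i][0] = i, D[0][j] = j, and D[i][j] = D[i-1][j-1] if the characters match, else 1 + min(D[i-1][j], D[i][j-1], D[i-1][j-1]). Filling the table (rows: prefixes of 'byplqjahh', columns: prefixes of 'byslqjawch'):
     ε  b  y  s  l  q  j  a  w  c  h
  ε  0  1  2  3  4  5  6  7  8  9 10
  b  1  0  1  2  3  4  5  6  7  8  9
  y  2  1  0  1  2  3  4  5  6  7  8
  p  3  2  1  1  2  3  4  5  6  7  8
  l  4  3  2  2  1  2  3  4  5  6  7
  q  5  4  3  3  2  1  2  3  4  5  6
  j  6  5  4  4  3  2  1  2  3  4  5
  a  7  6  5  5  4  3  2  1  2  3  4
  h  8  7  6  6  5  4  3  2  2  3  3
  h  9  8  7  7  6  5  4  3  3  3  3
The bottom-right entry gives D[9][10] = 3, so no sequence of fewer than 3 edits works. Backtracking through the table gives one optimal edit sequence (3 edits):
  byplqjahh → byslqjahh (sub p→s @3)
  byslqjahh → byslqjawhh (ins w @8)
  byslqjawhh → byslqjawch (sub h→c @9)
Edit distance = 3.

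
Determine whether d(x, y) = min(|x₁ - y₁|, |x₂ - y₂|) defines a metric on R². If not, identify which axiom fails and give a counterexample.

No. d fails identity of indiscernibles: take x = (2, 0) and y = (2, 7). Then d(x,y) = min(|2 - 2|, |0 - 7|) = min(0, 7) = 0, yet x ≠ y.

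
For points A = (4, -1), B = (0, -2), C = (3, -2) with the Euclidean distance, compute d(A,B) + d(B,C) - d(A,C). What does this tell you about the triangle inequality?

d(A,B) = √(4² + 1²) = √17 ≈ 4.1231, d(B,C) = √(3² + 0²) = √9 = 3, d(A,C) = √(1² + 1²) = √2 ≈ 1.4142.
d(A,B) + d(B,C) - d(A,C) = 4.1231 + 3 - 1.4142 = 7.1231 - 1.4142 = 5.7089 (to 4 decimal places). This is ≥ 0, so the triangle inequality holds for these points.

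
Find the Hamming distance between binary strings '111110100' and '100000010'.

Differing positions: 2, 3, 4, 5, 7, 8. Hamming distance = 6.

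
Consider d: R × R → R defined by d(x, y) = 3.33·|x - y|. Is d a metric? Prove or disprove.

Yes. Since |x - y| is a metric on R and 3.33 > 0, the positive scalar multiple 3.33·|x - y| is also a metric: scaling by a positive constant preserves non-negativity, identity (d=0 ⟺ |x-y|=0 ⟺ x=y), symmetry, and the triangle inequality.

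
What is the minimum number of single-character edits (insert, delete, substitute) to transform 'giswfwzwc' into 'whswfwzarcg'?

Let D[i][j] be the edit distance between the first i characters of 'giswfwzwc' and the first j characters of 'whswfwzarcg', with D[i][0] = i, D[0][j] = j, and D[i][j] = D[i-1][j-1] if the characters match, else 1 + min(D[i-1][j], D[i][j-1], D[i-1][j-1]). Filling the table (rows: prefixes of 'giswfwzwc', columns: prefixes of 'whswfwzarcg'):
     ε  w  h  s  w  f  w  z  a  r  c  g
  ε  0  1  2  3  4  5  6  7  8  9 10 11
  g  1  1  2  3  4  5  6  7  8  9 10 10
  i  2  2  2  3  4  5  6  7  8  9 10 11
  s  3  3  3  2  3  4  5  6  7  8  9 10
  w  4  3  4  3  2  3  4  5  6  7  8  9
  f  5  4  4  4  3  2  3  4  5  6  7  8
  w  6  5  5  5  4  3  2  3  4  5  6  7
  z  7  6  6  6  5  4  3  2  3  4  5  6
  w  8  7  7  7  6  5  4  3  3  4  5  6
  c  9  8  8  8  7  6  5  4  4  4  4  5
The bottom-right entry gives D[9][11] = 5, so no sequence of fewer than 5 edits works. Backtracking through the table gives one optimal edit sequence (5 edits):
  giswfwzwc → wiswfwzwc (sub g→w @1)
  wiswfwzwc → whswfwzwc (sub i→h @2)
  whswfwzwc → whswfwzawc (ins a @8)
  whswfwzawc → whswfwzarc (sub w→r @9)
  whswfwzarc → whswfwzarcg (ins g @11)
Edit distance = 5.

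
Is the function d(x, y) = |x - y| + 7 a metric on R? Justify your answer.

No. d fails identity of indiscernibles (specifically d(x,x) = 0): d(-4, -4) = |-4 - (-4)| + 7 = 0 + 7 = 7 ≠ 0.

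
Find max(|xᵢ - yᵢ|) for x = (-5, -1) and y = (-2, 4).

max(|x_i - y_i|) = max(|-5 - (-2)|, |-1 - 4|) = max(3, 5) = 5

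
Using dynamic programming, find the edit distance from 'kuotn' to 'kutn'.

Let D[i][j] be the edit distance between the first i characters of 'kuotn' and the first j characters of 'kutn', with D[i][0] = i, D[0][j] = j, and D[i][j] = D[i-1][j-1] if the characters match, else 1 + min(D[i-1][j], D[i][j-1], D[i-1][j-1]). Filling the table (rows: prefixes of 'kuotn', columns: prefixes of 'kutn'):
     ε  k  u  t  n
  ε  0  1  2  3  4
  k  1  0  1  2  3
  u  2  1  0  1  2
  o  3  2  1  1  2
  t  4  3  2  1  2
  n  5  4  3  2  1
The bottom-right entry gives D[5][4] = 1, so no sequence of fewer than 1 edit works. Backtracking through the table gives one optimal edit sequence (1 edit):
  kuotn → kutn (del o @3)
Edit distance = 1.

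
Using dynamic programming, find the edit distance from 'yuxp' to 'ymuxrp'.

Let D[i][j] be the edit distance between the first i characters of 'yuxp' and the first j characters of 'ymuxrp', with D[i][0] = i, D[0][j] = j, and D[i][j] = D[i-1][j-1] if the characters match, else 1 + min(D[i-1][j], D[i][j-1], D[i-1][j-1]). Filling the table (rows: prefixes of 'yuxp', columns: prefixes of 'ymuxrp'):
     ε  y  m  u  x  r  p
  ε  0  1  2  3  4  5  6
  y  1  0  1  2  3  4  5
  u  2  1  1  1  2  3  4
  x  3  2  2  2  1  2  3
  p  4  3  3  3  2  2  2
The bottom-right entry gives D[4][6] = 2, so no sequence of fewer than 2 edits works. Backtracking through the table gives one optimal edit sequence (2 edits):
  yuxp → ymuxp (ins m @2)
  ymuxp → ymuxrp (ins r @5)
Edit distance = 2.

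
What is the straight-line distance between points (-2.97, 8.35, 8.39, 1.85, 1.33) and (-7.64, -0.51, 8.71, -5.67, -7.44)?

√(Σ(x_i - y_i)²) = √((-2.97 - (-7.64))² + (8.35 - (-0.51))² + (8.39 - 8.71)² + (1.85 - (-5.67))² + (1.33 - (-7.44))²)
= √(4.67² + 8.86² + (-0.32)² + 7.52² + 8.77²) = √(21.8089 + 78.4996 + 0.1024 + 56.5504 + 76.9129) = √233.8742 ≈ 15.2929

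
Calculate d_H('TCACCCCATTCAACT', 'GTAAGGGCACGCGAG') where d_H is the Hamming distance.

Differing positions: 1, 2, 4, 5, 6, 7, 8, 9, 10, 11, 12, 13, 14, 15. Hamming distance = 14.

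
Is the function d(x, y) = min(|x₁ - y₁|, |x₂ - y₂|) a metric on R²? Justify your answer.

No. d fails identity of indiscernibles: take x = (1, 0) and y = (1, 8). Then d(x,y) = min(|1 - 1|, |0 - 8|) = min(0, 8) = 0, yet x ≠ y.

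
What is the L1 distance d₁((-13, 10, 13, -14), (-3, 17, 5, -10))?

Σ|x_i - y_i| = |-13 - (-3)| + |10 - 17| + |13 - 5| + |-14 - (-10)| = 10 + 7 + 8 + 4 = 29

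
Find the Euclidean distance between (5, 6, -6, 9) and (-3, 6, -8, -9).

√(Σ(x_i - y_i)²) = √((5 - (-3))² + (6 - 6)² + (-6 - (-8))² + (9 - (-9))²)
= √(8² + 0² + 2² + 18²) = √(64 + 0 + 4 + 324) = √392 ≈ 19.799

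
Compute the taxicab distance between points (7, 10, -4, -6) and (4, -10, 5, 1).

Σ|x_i - y_i| = |7 - 4| + |10 - (-10)| + |-4 - 5| + |-6 - 1| = 3 + 20 + 9 + 7 = 39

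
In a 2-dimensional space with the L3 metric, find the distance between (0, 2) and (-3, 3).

(Σ|x_i - y_i|^3)^(1/3) = (|0 - (-3)|^3 + |2 - 3|^3)^(1/3)
= (3^3 + 1^3)^(1/3) = (27 + 1)^(1/3) = (28)^(1/3) ≈ 3.0366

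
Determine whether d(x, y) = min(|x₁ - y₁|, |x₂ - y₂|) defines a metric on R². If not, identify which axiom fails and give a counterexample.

No. d fails identity of indiscernibles: take x = (2, 0) and y = (2, 8). Then d(x,y) = min(|2 - 2|, |0 - 8|) = min(0, 8) = 0, yet x ≠ y.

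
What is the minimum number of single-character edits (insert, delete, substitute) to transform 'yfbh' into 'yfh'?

Let D[i][j] be the edit distance between the first i characters of 'yfbh' and the first j characters of 'yfh', with D[i][0] = i, D[0][j] = j, and D[i][j] = D[i-1][j-1] if the characters match, else 1 + min(D[i-1][j], D[i][j-1], D[i-1][j-1]). Filling the table (rows: prefixes of 'yfbh', columns: prefixes of 'yfh'):
     ε  y  f  h
  ε  0  1  2  3
  y  1  0  1  2
  f  2  1  0  1
  b  3  2  1  1
  h  4  3  2  1
The bottom-right entry gives D[4][3] = 1, so no sequence of fewer than 1 edit works. Backtracking through the table gives one optimal edit sequence (1 edit):
  yfbh → yfh (del b @3)
Edit distance = 1.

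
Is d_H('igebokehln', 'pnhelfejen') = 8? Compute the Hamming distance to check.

Differing positions: 1, 2, 3, 4, 5, 6, 8, 9. Hamming distance = 8, so the claim is true.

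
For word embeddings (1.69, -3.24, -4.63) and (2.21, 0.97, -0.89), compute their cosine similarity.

With u = (1.69, -3.24, -4.63), v = (2.21, 0.97, -0.89):
u·v = 1.69·2.21 + (-3.24)·0.97 + (-4.63)·(-0.89) = 3.7349 + (-3.1428) + 4.1207 = 4.7128.
|u| = √(1.69² + (-3.24)² + (-4.63)²) = √(2.8561 + 10.4976 + 21.4369) = √34.7906, |v| = √(2.21² + 0.97² + (-0.89)²) = √(4.8841 + 0.9409 + 0.7921) = √6.6171.
cos θ = (u·v)/(|u||v|) = 4.7128/(√34.7906·√6.6171) ≈ 0.3106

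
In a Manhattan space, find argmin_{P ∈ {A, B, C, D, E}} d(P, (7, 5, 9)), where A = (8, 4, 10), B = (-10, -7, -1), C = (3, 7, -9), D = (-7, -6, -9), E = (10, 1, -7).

Distances: d(A) = 3, d(B) = 39, d(C) = 24, d(D) = 43, d(E) = 23. Nearest: A = (8, 4, 10) with distance 3.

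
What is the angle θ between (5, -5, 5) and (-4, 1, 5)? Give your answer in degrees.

With u = (5, -5, 5), v = (-4, 1, 5):
u·v = 5·(-4) + (-5)·1 + 5·5 = (-20) + (-5) + 25 = 0.
|u| = √(5² + (-5)² + 5²) = √75, |v| = √((-4)² + 1² + 5²) = √42, so |u||v| = √(75·42) = √3150.
cos θ = (u·v)/(|u||v|) = 0/√3150 = 0 (the vectors are orthogonal)
θ = arccos(0) = 90°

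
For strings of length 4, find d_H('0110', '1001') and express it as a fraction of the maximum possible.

Differing positions: 1, 2, 3, 4. Hamming distance = 4. The maximum possible Hamming distance for length-4 strings is 4, so d_H/4 = 4/4 = 1.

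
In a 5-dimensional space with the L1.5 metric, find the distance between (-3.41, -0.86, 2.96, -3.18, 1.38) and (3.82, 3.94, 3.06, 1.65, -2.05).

(Σ|x_i - y_i|^1.5)^(1/1.5) = (|-3.41 - 3.82|^1.5 + |-0.86 - 3.94|^1.5 + |2.96 - 3.06|^1.5 + |-3.18 - 1.65|^1.5 + |1.38 - (-2.05)|^1.5)^(1/1.5)
= (7.23^1.5 + 4.8^1.5 + 0.1^1.5 + 4.83^1.5 + 3.43^1.5)^(1/1.5) ≈ (19.4405 + 10.5163 + 0.0316 + 10.615 + 6.3524)^(1/1.5) = (46.9558)^(1/1.5) ≈ 13.0155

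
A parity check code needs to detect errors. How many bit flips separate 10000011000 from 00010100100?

Differing positions: 1, 4, 6, 7, 8, 9. Hamming distance = 6.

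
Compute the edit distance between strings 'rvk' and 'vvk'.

Let D[i][j] be the edit distance between the first i characters of 'rvk' and the first j characters of 'vvk', with D[i][0] = i, D[0][j] = j, and D[i][j] = D[i-1][j-1] if the characters match, else 1 + min(D[i-1][j], D[i][j-1], D[i-1][j-1]). Filling the table (rows: prefixes of 'rvk', columns: prefixes of 'vvk'):
     ε  v  v  k
  ε  0  1  2  3
  r  1  1  2  3
  v  2  1  1  2
  k  3  2  2  1
The bottom-right entry gives D[3][3] = 1, so no sequence of fewer than 1 edit works. Backtracking through the table gives one optimal edit sequence (1 edit):
  rvk → vvk (sub r→v @1)
Edit distance = 1.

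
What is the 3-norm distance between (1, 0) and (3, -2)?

(Σ|x_i - y_i|^3)^(1/3) = (|1 - 3|^3 + |0 - (-2)|^3)^(1/3)
= (2^3 + 2^3)^(1/3) = (8 + 8)^(1/3) = (16)^(1/3) ≈ 2.5198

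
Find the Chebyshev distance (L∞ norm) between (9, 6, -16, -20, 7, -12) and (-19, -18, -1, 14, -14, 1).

max(|x_i - y_i|) = max(|9 - (-19)|, |6 - (-18)|, |-16 - (-1)|, |-20 - 14|, |7 - (-14)|, |-12 - 1|) = max(28, 24, 15, 34, 21, 13) = 34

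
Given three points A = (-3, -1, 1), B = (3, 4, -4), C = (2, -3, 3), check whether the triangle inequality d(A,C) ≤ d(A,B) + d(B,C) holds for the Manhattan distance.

d(A,B) = 6 + 5 + 5 = 16, d(B,C) = 1 + 7 + 7 = 15, d(A,C) = 5 + 2 + 2 = 9.
d(A,C) = 9 ≤ 16 + 15 = 31. Triangle inequality is satisfied.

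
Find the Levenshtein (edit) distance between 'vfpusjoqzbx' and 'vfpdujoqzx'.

Let D[i][j] be the edit distance between the first i characters of 'vfpusjoqzbx' and the first j characters of 'vfpdujoqzx', with D[i][0] = i, D[0][j] = j, and D[i][j] = D[i-1][j-1] if the characters match, else 1 + min(D[i-1][j], D[i][j-1], D[i-1][j-1]). Filling the table (rows: prefixes of 'vfpusjoqzbx', columns: prefixes of 'vfpdujoqzx'):
     ε  v  f  p  d  u  j  o  q  z  x
  ε  0  1  2  3  4  5  6  7  8  9 10
  v  1  0  1  2  3  4  5  6  7  8  9
  f  2  1  0  1  2  3  4  5  6  7  8
  p  3  2  1  0  1  2  3  4  5  6  7
  u  4  3  2  1  1  1  2  3  4  5  6
  s  5  4  3  2  2  2  2  3  4  5  6
  j  6  5  4  3  3  3  2  3  4  5  6
  o  7  6  5  4  4  4  3  2  3  4  5
  q  8  7  6  5  5  5  4  3  2  3  4
  z  9  8  7  6  6  6  5  4  3  2  3
  b 10  9  8  7  7  7  6  5  4  3  3
  x 11 10  9  8  8  8  7  6  5  4  3
The bottom-right entry gives D[11][10] = 3, so no sequence of fewer than 3 edits works. Backtracking through the table gives one optimal edit sequence (3 edits):
  vfpusjoqzbx → vfpdsjoqzbx (sub u→d @4)
  vfpdsjoqzbx → vfpdujoqzbx (sub s→u @5)
  vfpdujoqzbx → vfpdujoqzx (del b @10)
Edit distance = 3.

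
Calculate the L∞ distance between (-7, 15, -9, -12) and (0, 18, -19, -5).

max(|x_i - y_i|) = max(|-7 - 0|, |15 - 18|, |-9 - (-19)|, |-12 - (-5)|) = max(7, 3, 10, 7) = 10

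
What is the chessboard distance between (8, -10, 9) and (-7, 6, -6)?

max(|x_i - y_i|) = max(|8 - (-7)|, |-10 - 6|, |9 - (-6)|) = max(15, 16, 15) = 16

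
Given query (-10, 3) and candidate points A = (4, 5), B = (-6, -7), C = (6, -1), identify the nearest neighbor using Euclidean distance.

Distances: d(A) ≈ 14.1421, d(B) ≈ 10.7703, d(C) ≈ 16.4924. Nearest: B = (-6, -7) with distance 10.7703.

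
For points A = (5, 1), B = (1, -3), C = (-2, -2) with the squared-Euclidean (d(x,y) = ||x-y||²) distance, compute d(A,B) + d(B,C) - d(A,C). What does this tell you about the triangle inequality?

d(A,B) = 4² + 4² = 32, d(B,C) = 3² + 1² = 10, d(A,C) = 7² + 3² = 58.
d(A,B) + d(B,C) - d(A,C) = 32 + 10 - 58 = 42 - 58 = -16. This is < 0, so the triangle inequality FAILS for these points (squared-Euclidean is not a metric).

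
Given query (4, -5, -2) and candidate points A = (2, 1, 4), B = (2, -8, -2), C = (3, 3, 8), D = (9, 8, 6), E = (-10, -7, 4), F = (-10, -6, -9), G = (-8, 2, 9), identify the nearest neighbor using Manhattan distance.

Distances: d(A) = 14, d(B) = 5, d(C) = 19, d(D) = 26, d(E) = 22, d(F) = 22, d(G) = 30. Nearest: B = (2, -8, -2) with distance 5.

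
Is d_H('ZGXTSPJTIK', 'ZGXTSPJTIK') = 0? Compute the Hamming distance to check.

Differing positions: none. Hamming distance = 0, so the claim is true.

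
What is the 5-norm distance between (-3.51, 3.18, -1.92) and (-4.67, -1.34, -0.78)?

(Σ|x_i - y_i|^5)^(1/5) = (|-3.51 - (-4.67)|^5 + |3.18 - (-1.34)|^5 + |-1.92 - (-0.78)|^5)^(1/5)
= (1.16^5 + 4.52^5 + 1.14^5)^(1/5) ≈ (2.1003 + 1886.6536 + 1.9254)^(1/5) = (1890.6793)^(1/5) ≈ 4.5219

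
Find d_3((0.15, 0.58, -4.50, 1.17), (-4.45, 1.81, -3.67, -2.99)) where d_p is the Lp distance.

(Σ|x_i - y_i|^3)^(1/3) = (|0.15 - (-4.45)|^3 + |0.58 - 1.81|^3 + |-4.5 - (-3.67)|^3 + |1.17 - (-2.99)|^3)^(1/3)
= (4.6^3 + 1.23^3 + 0.83^3 + 4.16^3)^(1/3) ≈ (97.336 + 1.8609 + 0.5718 + 71.9913)^(1/3) = (171.76)^(1/3) ≈ 5.5587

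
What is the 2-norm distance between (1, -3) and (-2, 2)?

(Σ|x_i - y_i|^2)^(1/2) = (|1 - (-2)|^2 + |-3 - 2|^2)^(1/2)
= (3^2 + 5^2)^(1/2) = (9 + 25)^(1/2) = (34)^(1/2) ≈ 5.831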